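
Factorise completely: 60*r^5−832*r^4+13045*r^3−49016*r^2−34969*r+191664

(2*r−9)*(5*r−11)*(6*r+11)*(r^2−9*r+176)

Trying the rational-root candidates, r = 9/2 is a root, so (2*r−9) is a factor; dividing leaves 30*r^4−281*r^3+5258*r^2−847*r−21296.
Next, r = 11/5 is a root, so (5*r−11) divides it; the quotient is 6*r^3−43*r^2+957*r+1936.
Continuing, r = −11/6 is a root, giving the factor (6*r+11) and quotient r^2−9*r+176.
The quadratic r^2−9*r+176 has discriminant −623 < 0 and is irreducible over ℤ.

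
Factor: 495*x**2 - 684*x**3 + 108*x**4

Pull out the common factor 9*x**2, then factor the remaining trinomial.

9*x**2*(2*x - 11)*(6*x - 5)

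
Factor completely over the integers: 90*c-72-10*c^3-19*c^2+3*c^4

Testing divisors of the constant over divisors of the leading coefficient, c = -3 is a root, so (c+3) is a factor; dividing leaves 3*c^3-19*c^2+38*c-24.
Then c = 4/3 is a root, giving the factor (3*c-4) and quotient c^2-5*c+6.
The remaining quadratic factors as (c-3)(c-2).

(3*c-4)*(c+3)*(c-2)*(c-3)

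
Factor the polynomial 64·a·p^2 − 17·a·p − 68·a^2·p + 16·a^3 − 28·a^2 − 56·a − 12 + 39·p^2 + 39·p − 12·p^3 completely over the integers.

(4·a − 4·p + 1)·(4·a − p + 4)·(a − 3·p − 3)

Group: 4·a·(4·a^2 − 13·a·p − 8·a + 3·p^2 − 9·p − 12) + (−4·p + 1)·(4·a^2 − 13·a·p − 8·a + 3·p^2 − 9·p − 12); both groups contain (4·a^2 − 13·a·p − 8·a + 3·p^2 − 9·p − 12), so (4·a − 4·p + 1) is a factor with cofactor 4·a^2 − 13·a·p − 8·a + 3·p^2 − 9·p − 12.
The cofactor groups again: 4·a^2 − 13·a·p − 8·a + 3·p^2 − 9·p − 12 = a·(4·a − p + 4) + (−3·p − 3)·(4·a − p + 4); both groups contain (4·a − p + 4), giving (a − 3·p − 3)·(4·a − p + 4).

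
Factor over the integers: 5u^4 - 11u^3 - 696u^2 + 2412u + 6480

By the rational root theorem, u = -12 is a root, so (u + 12) divides it; the quotient is 5u^3 - 71u^2 + 156u + 540.
Continuing, u = 6 is a root, giving the factor (u - 6) and quotient 5u^2 - 41u - 90.
The remaining quadratic factors as (5u + 9)(u - 10).

(5u + 9)(u + 12)(u - 10)(u - 6)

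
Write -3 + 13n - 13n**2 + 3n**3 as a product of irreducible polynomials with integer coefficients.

Among the possible rational roots, n = 1/3 is a root, so (3n - 1) divides it; the quotient is n**2 - 4n + 3.
The remaining quadratic factors as (n - 3)(n - 1).

(3n - 1)(n - 1)(n - 3)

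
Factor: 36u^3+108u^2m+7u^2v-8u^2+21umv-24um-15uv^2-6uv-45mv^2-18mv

(u+3m)(4u+3v)(9u-5v-2)

Group: 9u(4u^2+12um+3uv+9mv) + (-5v-2)(4u^2+12um+3uv+9mv); both groups contain (4u^2+12um+3uv+9mv), so (9u-5v-2) is a factor with cofactor 4u^2+12um+3uv+9mv.
The cofactor groups again: 4u^2+12um+3uv+9mv = 4u(u+3m) + 3v(u+3m); both groups contain (u+3m), giving (4u+3v)(u+3m).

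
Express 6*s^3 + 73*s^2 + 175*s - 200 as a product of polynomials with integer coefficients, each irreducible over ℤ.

(6*s - 5)*(s + 5)*(s + 8)

By the rational root theorem, s = -5 is a root, so (s + 5) divides it; the quotient is 6*s^2 + 43*s - 40.
The remaining quadratic factors as (s + 8)(6*s - 5).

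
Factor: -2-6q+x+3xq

Group as (3xq+x) + (-6q-2) = x(3q+1) - 2(3q+1).
Both groups share the factor (3q+1).

(3q+1)(x-2)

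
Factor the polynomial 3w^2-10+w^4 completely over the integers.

Substitute u = w^2 to get a quadratic in u, then factor.
w^2-2 is irreducible over ℤ (2 is not a perfect square).
w^2+5 is irreducible over ℤ (always positive, so no real roots).

(w^2+5)(w^2-2)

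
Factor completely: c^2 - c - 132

(c + 11)(c - 12)

Two integers with product -132 and sum -1 are 11 and -12.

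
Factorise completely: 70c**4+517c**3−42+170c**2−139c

(2c−1)(5c+3)(7c+2)(c+7)

Testing divisors of the constant over divisors of the leading coefficient, c = −7 is a root, giving the factor (c+7) and quotient 70c**3+27c**2−19c−6.
Then c = −2/7 is a root, so (7c+2) divides it; the quotient is 10c**2+c−3.
The remaining quadratic factors as (2c−1)(5c+3).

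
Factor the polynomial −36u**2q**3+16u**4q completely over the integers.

Pull out the common factor 4u**2q; 4u**2−9q**2 is a difference of squares.

4qu**2(2u−3q)(2u+3q)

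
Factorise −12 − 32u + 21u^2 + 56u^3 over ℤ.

Group as (56u^3 − 32u) + (21u^2 − 12) = 8u(7u^2 − 4) + 3(7u^2 − 4).
Both groups share the factor (7u^2 − 4).

(8u + 3)(7u^2 − 4)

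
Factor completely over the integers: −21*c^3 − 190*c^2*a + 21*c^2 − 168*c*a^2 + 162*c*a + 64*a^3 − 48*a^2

Group: c*(−21*c^2 − 22*c*a + 21*c + 8*a^2 − 6*a) + 8*a*(−21*c^2 − 22*c*a + 21*c + 8*a^2 − 6*a); both groups contain (−21*c^2 − 22*c*a + 21*c + 8*a^2 − 6*a), so (c + 8*a) is a factor with cofactor −21*c^2 − 22*c*a + 21*c + 8*a^2 − 6*a.
The cofactor groups again: −21*c^2 − 22*c*a + 21*c + 8*a^2 − 6*a = −7*c*(3*c + 4*a − 3) + 2*a*(3*c + 4*a − 3); both groups contain (3*c + 4*a − 3), giving −(7*c − 2*a)*(3*c + 4*a − 3).

−(7*c − 2*a)*(3*c + 4*a − 3)*(c + 8*a)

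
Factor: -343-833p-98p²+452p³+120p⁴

Among the possible rational roots, p = -7/6 is a root, so (6p+7) is a factor; dividing leaves 20p³+52p²-77p-49.
Next, p = 7/5 is a root, giving the factor (5p-7) and quotient 4p²+16p+7.
The remaining quadratic factors as (2p+7)(2p+1).

(2p+1)(2p+7)(5p-7)(6p+7)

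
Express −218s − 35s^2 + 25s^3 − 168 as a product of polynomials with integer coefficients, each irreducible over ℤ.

Among the possible rational roots, s = 4 is a root, so (s − 4) is a factor; dividing leaves 25s^2 + 65s + 42.
The remaining quadratic factors as (5s + 7)(5s + 6).

(5s + 6)(5s + 7)(s − 4)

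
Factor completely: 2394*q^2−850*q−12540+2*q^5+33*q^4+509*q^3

Among the possible rational roots, q = −11/2 is a root, so (2*q+11) divides it; the quotient is q^4+11*q^3+194*q^2+130*q−1140.
Continuing, q = −3 is a root, so (q+3) is a factor; dividing leaves q^3+8*q^2+170*q−380.
Then q = 2 is a root, giving the factor (q−2) and quotient q^2+10*q+190.
The quadratic q^2+10*q+190 has discriminant −660 < 0 and is irreducible over ℤ.

(2*q+11)*(q+3)*(q−2)*(q^2+10*q+190)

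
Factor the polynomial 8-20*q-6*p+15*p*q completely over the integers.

(3*p-4)*(5*q-2)

Group as (15*p*q-6*p) + (-20*q+8) = 3*p*(5*q-2) - 4*(5*q-2).
Both groups share the factor (5*q-2).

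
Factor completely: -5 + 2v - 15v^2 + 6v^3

(2v - 5)(3v^2 + 1)

Group as (6v^3 + 2v) + (-15v^2 - 5) = 2v(3v^2 + 1) - 5(3v^2 + 1).
Both groups share the factor (3v^2 + 1).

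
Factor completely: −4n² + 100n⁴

4n²(5n + 1)(5n − 1)

Every term has a factor of 4n². Then 25n² − 1 = (5n)² − (1)².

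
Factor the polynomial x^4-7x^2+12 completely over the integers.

(x+2)(x-2)(x^2-3)

Substitute u = x^2 to get a quadratic in u, then factor.
x^2-4 is a difference of squares.
x^2-3 is irreducible over ℤ (3 is not a perfect square).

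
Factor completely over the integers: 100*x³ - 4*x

Factor out 4*x, leaving 25*x² - 1, which is a difference of two squares.

4*x*(5*x + 1)*(5*x - 1)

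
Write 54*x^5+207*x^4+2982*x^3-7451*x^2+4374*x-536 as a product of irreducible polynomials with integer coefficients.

Testing divisors of the constant over divisors of the leading coefficient, x = 2/3 is a root, so (3*x-2) divides it; the quotient is 18*x^4+81*x^3+1048*x^2-1785*x+268.
Continuing, x = 4/3 is a root, so (3*x-4) is a factor; dividing leaves 6*x^3+35*x^2+396*x-67.
Then x = 1/6 is a root, giving the factor (6*x-1) and quotient x^2+6*x+67.
The quadratic x^2+6*x+67 has discriminant -232 < 0 and is irreducible over ℤ.

(3*x-2)*(3*x-4)*(6*x-1)*(x^2+6*x+67)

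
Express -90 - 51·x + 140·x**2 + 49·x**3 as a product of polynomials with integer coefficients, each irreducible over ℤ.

Trying the rational-root candidates, x = -5/7 is a root, giving the factor (7·x + 5) and quotient 7·x**2 + 15·x - 18.
The remaining quadratic factors as (x + 3)(7·x - 6).

(7·x + 5)·(7·x - 6)·(x + 3)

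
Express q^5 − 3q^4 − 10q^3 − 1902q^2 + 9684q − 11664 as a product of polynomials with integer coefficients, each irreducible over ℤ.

Among the possible rational roots, q = 12 is a root, so (q − 12) is a factor; dividing leaves q^4 + 9q^3 + 98q^2 − 726q + 972.
Continuing, q = 2 is a root, so (q − 2) is a factor; dividing leaves q^3 + 11q^2 + 120q − 486.
Then q = 3 is a root, so (q − 3) divides it; the quotient is q^2 + 14q + 162.
The quadratic q^2 + 14q + 162 has discriminant −452 < 0 and is irreducible over ℤ.

(q − 12)(q − 2)(q − 3)(q^2 + 14q + 162)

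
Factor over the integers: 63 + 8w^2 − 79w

(8w − 7)(w − 9)

Need a pair with product 8·63 = 504 and sum −79: that's −7 and −72.
Split the middle term: 8w^2 − 7w − 72w + 63 = w(8w − 7) − 9(8w − 7).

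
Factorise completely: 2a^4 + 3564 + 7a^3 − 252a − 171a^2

(2a − 11)(a + 6)(a + 9)(a − 6)

Among the possible rational roots, a = 6 is a root, so (a − 6) is a factor; dividing leaves 2a^3 + 19a^2 − 57a − 594.
Next, a = 11/2 is a root, so (2a − 11) is a factor; dividing leaves a^2 + 15a + 54.
The remaining quadratic factors as (a + 6)(a + 9).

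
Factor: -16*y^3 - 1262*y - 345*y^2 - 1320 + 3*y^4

(3*y + 11)*(y + 2)*(y + 4)*(y - 15)

By the rational root theorem, y = -11/3 is a root, so (3*y + 11) divides it; the quotient is y^3 - 9*y^2 - 82*y - 120.
Next, y = -4 is a root, so (y + 4) is a factor; dividing leaves y^2 - 13*y - 30.
The remaining quadratic factors as (y - 15)(y + 2).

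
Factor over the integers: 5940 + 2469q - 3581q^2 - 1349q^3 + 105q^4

(3q - 4)(5q + 11)(7q + 9)(q - 15)

Among the possible rational roots, q = 4/3 is a root, so (3q - 4) is a factor; dividing leaves 35q^3 - 403q^2 - 1731q - 1485.
Next, q = -11/5 is a root, so (5q + 11) is a factor; dividing leaves 7q^2 - 96q - 135.
The remaining quadratic factors as (7q + 9)(q - 15).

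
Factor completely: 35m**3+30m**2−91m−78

Group as (35m**3−91m) + (30m**2−78) = 7m(5m**2−13) + 6(5m**2−13).
Both groups share the factor (5m**2−13).

(7m+6)(5m**2−13)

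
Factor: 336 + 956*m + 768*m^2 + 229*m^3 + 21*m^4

Testing divisors of the constant over divisors of the leading coefficient, m = −2 is a root, giving the factor (m + 2) and quotient 21*m^3 + 187*m^2 + 394*m + 168.
Then m = −7/3 is a root, so (3*m + 7) is a factor; dividing leaves 7*m^2 + 46*m + 24.
The remaining quadratic factors as (7*m + 4)(m + 6).

(3*m + 7)*(7*m + 4)*(m + 2)*(m + 6)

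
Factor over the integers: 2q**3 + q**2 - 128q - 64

By the rational root theorem, q = -8 is a root, giving the factor (q + 8) and quotient 2q**2 - 15q - 8.
The remaining quadratic factors as (q - 8)(2q + 1).

(2q + 1)(q + 8)(q - 8)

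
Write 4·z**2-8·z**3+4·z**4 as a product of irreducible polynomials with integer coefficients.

Every term has a factor of 4·z**2; factoring it out leaves z**2-2·z+1.
Recognize a perfect-square trinomial with the parts z and 1.

4·z**2·(z-1)**2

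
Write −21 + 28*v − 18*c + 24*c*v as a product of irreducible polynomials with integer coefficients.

Group as (24*c*v − 18*c) + (28*v − 21) = 6*c*(4*v − 3) + 7*(4*v − 3).
Both groups share the factor (4*v − 3).

(4*v − 3)*(6*c + 7)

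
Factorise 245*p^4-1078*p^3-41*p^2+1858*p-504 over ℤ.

(5*p-7)*(7*p+9)*(7*p-2)*(p-4)

By the rational root theorem, p = -9/7 is a root, so (7*p+9) divides it; the quotient is 35*p^3-199*p^2+250*p-56.
Next, p = 2/7 is a root, giving the factor (7*p-2) and quotient 5*p^2-27*p+28.
The remaining quadratic factors as (5*p-7)(p-4).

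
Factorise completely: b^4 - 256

(b + 4)(b - 4)(b^2 + 16)

Difference of squares twice: with A = b and B = 4, A⁴ − B⁴ = (A² − B²)(A² + B²), and A² − B² factors again.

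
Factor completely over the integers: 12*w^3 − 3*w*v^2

Every term has a factor of 3*w. Then 4*w^2 − v^2 = (2*w)² − (v)².

3*w*(2*w − v)*(2*w + v)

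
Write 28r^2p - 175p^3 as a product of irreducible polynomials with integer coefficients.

7p(2r - 5p)(2r + 5p)

Factor out 7p, leaving 4r^2 - 25p^2, which is a difference of two squares.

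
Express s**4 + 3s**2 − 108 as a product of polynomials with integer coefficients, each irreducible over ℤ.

Substitute u = s**2 to get a quadratic in u, then factor.
s**2 − 9 is a difference of squares.
s**2 + 12 is irreducible over ℤ (always positive, so no real roots).

(s + 3)(s − 3)(s**2 + 12)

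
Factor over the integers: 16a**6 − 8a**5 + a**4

a**4(4a − 1)**2

Factor out a**4 first: what remains is 16a**2 − 8a + 1.
Recognize a perfect-square trinomial with the parts 4a and 1.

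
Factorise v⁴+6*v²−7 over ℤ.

(v+1)*(v−1)*(v²+7)

Substitute u = v² to get a quadratic in u, then factor.
v²+7 is irreducible over ℤ (always positive, so no real roots).
v²−1 is a difference of squares.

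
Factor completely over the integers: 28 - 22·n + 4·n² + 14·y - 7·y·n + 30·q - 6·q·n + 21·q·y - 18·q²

Group: -3·q·(6·q - 7·y + 4·n - 14) + (n - 2)·(6·q - 7·y + 4·n - 14); both groups contain (6·q - 7·y + 4·n - 14).

-(3·q - n + 2)·(6·q - 7·y + 4·n - 14)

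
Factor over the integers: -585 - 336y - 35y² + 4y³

(4y + 13)(y + 3)(y - 15)

Trying the rational-root candidates, y = -13/4 is a root, giving the factor (4y + 13) and quotient y² - 12y - 45.
The remaining quadratic factors as (y - 15)(y + 3).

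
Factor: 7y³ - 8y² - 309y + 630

Trying the rational-root candidates, y = 6 is a root, so (y - 6) is a factor; dividing leaves 7y² + 34y - 105.
The remaining quadratic factors as (y + 7)(7y - 15).

(7y - 15)(y + 7)(y - 6)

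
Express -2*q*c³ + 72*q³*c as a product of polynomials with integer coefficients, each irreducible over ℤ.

Pull out the common factor 2*q*c; 36*q² - c² is a difference of squares.

2*c*q*(6*q - c)*(6*q + c)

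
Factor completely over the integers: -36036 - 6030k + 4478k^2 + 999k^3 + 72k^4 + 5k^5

(5k - 13)(k + 3)(k + 6)(k^2 + 8k + 154)

By the rational root theorem, k = 13/5 is a root, so (5k - 13) divides it; the quotient is k^4 + 17k^3 + 244k^2 + 1530k + 2772.
Then k = -3 is a root, so (k + 3) divides it; the quotient is k^3 + 14k^2 + 202k + 924.
Then k = -6 is a root, so (k + 6) is a factor; dividing leaves k^2 + 8k + 154.
The quadratic k^2 + 8k + 154 has discriminant -552 < 0 and is irreducible over ℤ.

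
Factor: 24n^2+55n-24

(3n+8)(8n-3)

Need a pair with product 24·(-24) = -576 and sum 55: that's -9 and 64.
Split the middle term: 24n^2-9n + 64n-24 = 3n(8n-3) + 8(8n-3).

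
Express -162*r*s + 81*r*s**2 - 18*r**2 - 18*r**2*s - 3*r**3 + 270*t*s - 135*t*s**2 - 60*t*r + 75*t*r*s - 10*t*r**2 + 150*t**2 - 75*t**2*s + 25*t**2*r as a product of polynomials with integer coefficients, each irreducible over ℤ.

Group: 5*t*(5*t*r - 15*t*s + 30*t + r**2 + 6*r*s + 6*r - 27*s**2 + 54*s) - 3*r*(5*t*r - 15*t*s + 30*t + r**2 + 6*r*s + 6*r - 27*s**2 + 54*s); both groups contain (5*t*r - 15*t*s + 30*t + r**2 + 6*r*s + 6*r - 27*s**2 + 54*s), so (5*t - 3*r) is a factor with cofactor 5*t*r - 15*t*s + 30*t + r**2 + 6*r*s + 6*r - 27*s**2 + 54*s.
The cofactor groups again: 5*t*r - 15*t*s + 30*t + r**2 + 6*r*s + 6*r - 27*s**2 + 54*s = 5*t*(r - 3*s + 6) + (r + 9*s)*(r - 3*s + 6); both groups contain (r - 3*s + 6), giving (5*t + r + 9*s)*(r - 3*s + 6).

(5*t - 3*r)*(5*t + r + 9*s)*(r - 3*s + 6)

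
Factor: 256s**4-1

(4s)⁴ − (1)⁴ = ((4s)² − (1)²)((4s)² + (1)²); the first factor splits again, the second (16s**2+1) is irreducible.

(4s+1)(4s-1)(16s**2+1)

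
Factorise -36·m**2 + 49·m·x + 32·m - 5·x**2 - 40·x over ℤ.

-(4·m - 5·x)·(9·m - x - 8)

Group: -9·m·(4·m - 5·x) + (x + 8)·(4·m - 5·x); both groups contain (4·m - 5·x).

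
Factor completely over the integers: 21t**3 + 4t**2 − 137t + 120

Testing divisors of the constant over divisors of the leading coefficient, t = −3 is a root, giving the factor (t + 3) and quotient 21t**2 − 59t + 40.
The remaining quadratic factors as (3t − 5)(7t − 8).

(3t − 5)(7t − 8)(t + 3)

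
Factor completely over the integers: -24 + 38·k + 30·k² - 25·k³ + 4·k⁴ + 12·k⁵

Among the possible rational roots, k = 1/2 is a root, so (2·k - 1) is a factor; dividing leaves 6·k⁴ + 5·k³ - 10·k² + 10·k + 24.
Continuing, k = -4/3 is a root, so (3·k + 4) is a factor; dividing leaves 2·k³ - k² - 2·k + 6.
Continuing, k = -3/2 is a root, giving the factor (2·k + 3) and quotient k² - 2·k + 2.
The quadratic k² - 2·k + 2 has discriminant -4 < 0 and is irreducible over ℤ.

(2·k + 3)·(2·k - 1)·(3·k + 4)·(k² - 2·k + 2)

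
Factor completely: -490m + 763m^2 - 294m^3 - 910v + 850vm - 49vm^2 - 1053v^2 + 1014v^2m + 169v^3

Group: v(169v^2 + 130v - 49m^2 + 70m) + (6m - 7)(169v^2 + 130v - 49m^2 + 70m); both groups contain (169v^2 + 130v - 49m^2 + 70m), so (v + 6m - 7) is a factor with cofactor 169v^2 + 130v - 49m^2 + 70m.
The cofactor groups again: 169v^2 + 130v - 49m^2 + 70m = 13v(13v + 7m) + (-7m + 10)(13v + 7m); both groups contain (13v + 7m), giving (13v - 7m + 10)(13v + 7m).

(13v - 7m + 10)(v + 6m - 7)(13v + 7m)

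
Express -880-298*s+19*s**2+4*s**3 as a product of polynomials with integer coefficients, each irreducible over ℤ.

(4*s+11)*(s+10)*(s-8)

Among the possible rational roots, s = 8 is a root, giving the factor (s-8) and quotient 4*s**2+51*s+110.
The remaining quadratic factors as (s+10)(4*s+11).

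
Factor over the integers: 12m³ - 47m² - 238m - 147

(3m + 7)(4m + 3)(m - 7)

Among the possible rational roots, m = 7 is a root, so (m - 7) is a factor; dividing leaves 12m² + 37m + 21.
The remaining quadratic factors as (3m + 7)(4m + 3).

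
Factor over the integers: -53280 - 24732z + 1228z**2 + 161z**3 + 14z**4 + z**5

Trying the rational-root candidates, z = -2 is a root, giving the factor (z + 2) and quotient z**4 + 12z**3 + 137z**2 + 954z - 26640.
Then z = -15 is a root, giving the factor (z + 15) and quotient z**3 - 3z**2 + 182z - 1776.
Next, z = 8 is a root, so (z - 8) is a factor; dividing leaves z**2 + 5z + 222.
The quadratic z**2 + 5z + 222 has discriminant -863 < 0 and is irreducible over ℤ.

(z + 15)(z + 2)(z - 8)(z**2 + 5z + 222)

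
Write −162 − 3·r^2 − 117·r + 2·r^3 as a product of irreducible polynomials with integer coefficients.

(2·r + 3)·(r + 6)·(r − 9)

Among the possible rational roots, r = 9 is a root, giving the factor (r − 9) and quotient 2·r^2 + 15·r + 18.
The remaining quadratic factors as (r + 6)(2·r + 3).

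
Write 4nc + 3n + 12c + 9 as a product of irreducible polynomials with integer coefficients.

(4c + 3)(n + 3)

Group as (4nc + 3n) + (12c + 9) = n(4c + 3) + 3(4c + 3).
Both groups share the factor (4c + 3).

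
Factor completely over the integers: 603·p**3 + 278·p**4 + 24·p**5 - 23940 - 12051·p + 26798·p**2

(4·p + 3)·(6·p - 7)·(p + 15)·(p**2 - 3·p + 76)

Testing divisors of the constant over divisors of the leading coefficient, p = -15 is a root, so (p + 15) divides it; the quotient is 24·p**4 - 82·p**3 + 1833·p**2 - 697·p - 1596.
Then p = -3/4 is a root, so (4·p + 3) is a factor; dividing leaves 6·p**3 - 25·p**2 + 477·p - 532.
Continuing, p = 7/6 is a root, so (6·p - 7) divides it; the quotient is p**2 - 3·p + 76.
The quadratic p**2 - 3·p + 76 has discriminant -295 < 0 and is irreducible over ℤ.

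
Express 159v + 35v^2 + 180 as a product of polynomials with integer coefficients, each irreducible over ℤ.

(5v + 12)(7v + 15)

Need a pair with product 35·180 = 6300 and sum 159: that's 75 and 84.
Split the middle term: 35v^2 + 75v + 84v + 180 = 5v(7v + 15) + 12(7v + 15).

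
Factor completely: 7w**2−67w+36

Need a pair with product 7·36 = 252 and sum −67: that's −63 and −4.
Split the middle term: 7w**2−63w − 4w+36 = 7w(w−9) − 4(w−9).

(7w−4)(w−9)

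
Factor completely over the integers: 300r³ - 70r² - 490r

Pull out the common factor 10r, then factor the remaining trinomial.

10r(5r - 7)(6r + 7)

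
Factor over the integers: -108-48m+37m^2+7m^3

By the rational root theorem, m = -9/7 is a root, giving the factor (7m+9) and quotient m^2+4m-12.
The remaining quadratic factors as (m-2)(m+6).

(7m+9)(m+6)(m-2)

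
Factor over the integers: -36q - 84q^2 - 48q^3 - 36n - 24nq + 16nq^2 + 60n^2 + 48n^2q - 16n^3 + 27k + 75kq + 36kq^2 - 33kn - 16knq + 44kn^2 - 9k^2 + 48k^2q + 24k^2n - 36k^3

Group: 4k(-9k^2 + 15kn + 3kq - 9k - 4n^2 + 8nq + 12n + 12q^2 + 12q) + (4n - 4q - 3)(-9k^2 + 15kn + 3kq - 9k - 4n^2 + 8nq + 12n + 12q^2 + 12q); both groups contain (-9k^2 + 15kn + 3kq - 9k - 4n^2 + 8nq + 12n + 12q^2 + 12q), so (4k + 4n - 4q - 3) is a factor with cofactor -9k^2 + 15kn + 3kq - 9k - 4n^2 + 8nq + 12n + 12q^2 + 12q.
The cofactor groups again: -9k^2 + 15kn + 3kq - 9k - 4n^2 + 8nq + 12n + 12q^2 + 12q = -3k(3k - 4n - 4q) + (n - 3q - 3)(3k - 4n - 4q); both groups contain (3k - 4n - 4q), giving -(3k - n + 3q + 3)(3k - 4n - 4q).

-(3k - 4n - 4q)(3k - n + 3q + 3)(4k + 4n - 4q - 3)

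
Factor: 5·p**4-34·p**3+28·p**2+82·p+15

(5·p+1)·(p+1)·(p-3)·(p-5)

By the rational root theorem, p = -1 is a root, so (p+1) is a factor; dividing leaves 5·p**3-39·p**2+67·p+15.
Then p = 5 is a root, giving the factor (p-5) and quotient 5·p**2-14·p-3.
The remaining quadratic factors as (p-3)(5·p+1).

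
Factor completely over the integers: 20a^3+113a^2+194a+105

(4a+5)(5a+7)(a+3)

Among the possible rational roots, a = −3 is a root, giving the factor (a+3) and quotient 20a^2+53a+35.
The remaining quadratic factors as (5a+7)(4a+5).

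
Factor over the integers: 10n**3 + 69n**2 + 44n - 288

Trying the rational-root candidates, n = 8/5 is a root, so (5n - 8) divides it; the quotient is 2n**2 + 17n + 36.
The remaining quadratic factors as (2n + 9)(n + 4).

(2n + 9)(5n - 8)(n + 4)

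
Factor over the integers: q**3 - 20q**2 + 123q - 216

(q - 3)(q - 8)(q - 9)

Testing divisors of the constant over divisors of the leading coefficient, q = 9 is a root, giving the factor (q - 9) and quotient q**2 - 11q + 24.
The remaining quadratic factors as (q - 3)(q - 8).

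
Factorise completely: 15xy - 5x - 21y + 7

Group as (15xy - 5x) + (-21y + 7) = 5x(3y - 1) - 7(3y - 1).
Both groups share the factor (3y - 1).

(3y - 1)(5x - 7)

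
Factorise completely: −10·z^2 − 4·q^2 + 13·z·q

Group: −5·z·(2·z − q) + 4·q·(2·z − q); both groups contain (2·z − q).

−(5·z − 4·q)·(2·z − q)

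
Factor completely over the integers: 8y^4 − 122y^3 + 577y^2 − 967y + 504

Trying the rational-root candidates, y = 1 is a root, giving the factor (y − 1) and quotient 8y^3 − 114y^2 + 463y − 504.
Continuing, y = 8 is a root, so (y − 8) divides it; the quotient is 8y^2 − 50y + 63.
The remaining quadratic factors as (2y − 9)(4y − 7).

(2y − 9)(4y − 7)(y − 1)(y − 8)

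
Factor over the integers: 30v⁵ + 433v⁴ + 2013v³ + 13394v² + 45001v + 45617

Among the possible rational roots, v = −11/6 is a root, so (6v + 11) is a factor; dividing leaves 5v⁴ + 63v³ + 220v² + 1829v + 4147.
Continuing, v = −13/5 is a root, so (5v + 13) divides it; the quotient is v³ + 10v² + 18v + 319.
Continuing, v = −11 is a root, so (v + 11) is a factor; dividing leaves v² − v + 29.
The quadratic v² − v + 29 has discriminant −115 < 0 and is irreducible over ℤ.

(5v + 13)(6v + 11)(v + 11)(v² − v + 29)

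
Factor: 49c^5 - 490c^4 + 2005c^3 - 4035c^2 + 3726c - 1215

By the rational root theorem, c = 3 is a root, giving the factor (c - 3) and quotient 49c^4 - 343c^3 + 976c^2 - 1107c + 405.
Then c = 5/7 is a root, so (7c - 5) divides it; the quotient is 7c^3 - 44c^2 + 108c - 81.
Then c = 9/7 is a root, so (7c - 9) divides it; the quotient is c^2 - 5c + 9.
The quadratic c^2 - 5c + 9 has discriminant -11 < 0 and is irreducible over ℤ.

(7c - 5)(7c - 9)(c - 3)(c^2 - 5c + 9)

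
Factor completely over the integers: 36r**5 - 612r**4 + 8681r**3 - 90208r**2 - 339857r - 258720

Among the possible rational roots, r = -11/6 is a root, so (6r + 11) is a factor; dividing leaves 6r**4 - 113r**3 + 1654r**2 - 18067r - 23520.
Then r = -7/6 is a root, so (6r + 7) divides it; the quotient is r**3 - 20r**2 + 299r - 3360.
Then r = 15 is a root, so (r - 15) divides it; the quotient is r**2 - 5r + 224.
The quadratic r**2 - 5r + 224 has discriminant -871 < 0 and is irreducible over ℤ.

(6r + 11)(6r + 7)(r - 15)(r**2 - 5r + 224)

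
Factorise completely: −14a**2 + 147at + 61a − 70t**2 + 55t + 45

−(14a − 7t + 9)(a − 10t − 5)

Group: −14a(a − 10t − 5) + (7t − 9)(a − 10t − 5); both groups contain (a − 10t − 5).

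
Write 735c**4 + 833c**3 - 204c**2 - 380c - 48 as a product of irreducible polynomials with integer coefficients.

(3c - 2)(5c + 4)(7c + 1)(7c + 6)

Testing divisors of the constant over divisors of the leading coefficient, c = -4/5 is a root, so (5c + 4) divides it; the quotient is 147c**3 + 49c**2 - 80c - 12.
Then c = -1/7 is a root, so (7c + 1) is a factor; dividing leaves 21c**2 + 4c - 12.
The remaining quadratic factors as (3c - 2)(7c + 6).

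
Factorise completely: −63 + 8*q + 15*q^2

(3*q + 7)*(5*q − 9)

Need a pair with product 15·(−63) = −945 and sum 8: that's 35 and −27.
Split the middle term: 15*q^2 + 35*q − 27*q − 63 = 5*q*(3*q + 7) − 9*(3*q + 7).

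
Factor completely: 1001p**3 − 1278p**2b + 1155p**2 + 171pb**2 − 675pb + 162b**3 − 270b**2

(7p − 6b)(13p − 9b + 15)(11p + 3b)

Group: 7p(143p**2 − 60pb + 165p − 27b**2 + 45b) − 6b(143p**2 − 60pb + 165p − 27b**2 + 45b); both groups contain (143p**2 − 60pb + 165p − 27b**2 + 45b), so (7p − 6b) is a factor with cofactor 143p**2 − 60pb + 165p − 27b**2 + 45b.
The cofactor groups again: 143p**2 − 60pb + 165p − 27b**2 + 45b = 13p(11p + 3b) + (−9b + 15)(11p + 3b); both groups contain (11p + 3b), giving (13p − 9b + 15)(11p + 3b).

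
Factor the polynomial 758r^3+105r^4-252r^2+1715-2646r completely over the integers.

(3r+7)(5r-7)(7r-5)(r+7)

Among the possible rational roots, r = -7 is a root, giving the factor (r+7) and quotient 105r^3+23r^2-413r+245.
Next, r = -7/3 is a root, giving the factor (3r+7) and quotient 35r^2-74r+35.
The remaining quadratic factors as (5r-7)(7r-5).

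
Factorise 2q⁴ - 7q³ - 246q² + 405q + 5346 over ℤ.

(2q + 9)(q + 9)(q - 11)(q - 6)

Testing divisors of the constant over divisors of the leading coefficient, q = 6 is a root, so (q - 6) divides it; the quotient is 2q³ + 5q² - 216q - 891.
Continuing, q = -9 is a root, so (q + 9) divides it; the quotient is 2q² - 13q - 99.
The remaining quadratic factors as (2q + 9)(q - 11).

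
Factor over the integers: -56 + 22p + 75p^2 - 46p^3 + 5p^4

Among the possible rational roots, p = -4/5 is a root, giving the factor (5p + 4) and quotient p^3 - 10p^2 + 23p - 14.
Continuing, p = 2 is a root, so (p - 2) divides it; the quotient is p^2 - 8p + 7.
The remaining quadratic factors as (p - 7)(p - 1).

(5p + 4)(p - 1)(p - 2)(p - 7)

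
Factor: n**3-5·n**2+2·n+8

Trying the rational-root candidates, n = -1 is a root, giving the factor (n+1) and quotient n**2-6·n+8.
The remaining quadratic factors as (n-2)(n-4).

(n+1)·(n-2)·(n-4)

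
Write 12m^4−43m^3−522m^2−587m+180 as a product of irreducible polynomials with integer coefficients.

(3m+5)(4m−1)(m+4)(m−9)

By the rational root theorem, m = −5/3 is a root, so (3m+5) divides it; the quotient is 4m^3−21m^2−139m+36.
Then m = −4 is a root, so (m+4) divides it; the quotient is 4m^2−37m+9.
The remaining quadratic factors as (4m−1)(m−9).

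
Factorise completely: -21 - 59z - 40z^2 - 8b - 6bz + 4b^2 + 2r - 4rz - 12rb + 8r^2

(2r - 2b - 5z - 3)(4r - 2b + 8z + 7)

Group: 2r(4r - 2b + 8z + 7) + (-2b - 5z - 3)(4r - 2b + 8z + 7); both groups contain (4r - 2b + 8z + 7).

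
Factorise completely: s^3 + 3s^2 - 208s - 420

Among the possible rational roots, s = 14 is a root, so (s - 14) is a factor; dividing leaves s^2 + 17s + 30.
The remaining quadratic factors as (s + 15)(s + 2).

(s + 15)(s + 2)(s - 14)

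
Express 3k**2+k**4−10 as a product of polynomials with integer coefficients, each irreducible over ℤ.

Substitute u = k**2 to get a quadratic in u, then factor.
k**2−2 is irreducible over ℤ (2 is not a perfect square).
k**2+5 is irreducible over ℤ (always positive, so no real roots).

(k**2+5)(k**2−2)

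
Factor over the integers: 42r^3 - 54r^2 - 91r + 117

(7r - 9)(6r^2 - 13)

Group as (42r^3 - 91r) + (-54r^2 + 117) = 7r(6r^2 - 13) - 9(6r^2 - 13).
Both groups share the factor (6r^2 - 13).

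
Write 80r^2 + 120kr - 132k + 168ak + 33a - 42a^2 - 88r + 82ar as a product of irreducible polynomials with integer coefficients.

-(14a + 10r - 11)(3a - 12k - 8r)

Group: -3a(14a + 10r - 11) + (12k + 8r)(14a + 10r - 11); both groups contain (14a + 10r - 11).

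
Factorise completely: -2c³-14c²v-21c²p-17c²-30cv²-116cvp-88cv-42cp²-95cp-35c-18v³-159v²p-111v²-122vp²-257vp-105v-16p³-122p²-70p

Group: c(-2c²-12cv-5cp-7c-18v²-15vp-21v-2p²-14p) + (v+8p+5)(-2c²-12cv-5cp-7c-18v²-15vp-21v-2p²-14p); both groups contain (-2c²-12cv-5cp-7c-18v²-15vp-21v-2p²-14p), so (c+v+8p+5) is a factor with cofactor -2c²-12cv-5cp-7c-18v²-15vp-21v-2p²-14p.
The cofactor groups again: -2c²-12cv-5cp-7c-18v²-15vp-21v-2p²-14p = -c(2c+6v+p+7) + (-3v-2p)(2c+6v+p+7); both groups contain (2c+6v+p+7), giving -(c+3v+2p)(2c+6v+p+7).

-(2c+6v+p+7)(c+3v+2p)(c+v+8p+5)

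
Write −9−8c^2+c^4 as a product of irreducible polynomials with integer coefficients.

(c+3)(c−3)(c^2+1)

Substitute u = c^2 to get a quadratic in u, then factor.
c^2+1 is irreducible over ℤ (sum of squares).
c^2−9 is a difference of squares.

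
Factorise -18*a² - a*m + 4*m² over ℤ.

-(2*a + m)*(9*a - 4*m)

Group: -2*a*(9*a - 4*m) - m*(9*a - 4*m); both groups contain (9*a - 4*m).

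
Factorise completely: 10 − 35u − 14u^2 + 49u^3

(7u − 2)(7u^2 − 5)

Group as (49u^3 − 35u) + (−14u^2 + 10) = 7u(7u^2 − 5) − 2(7u^2 − 5).
Both groups share the factor (7u^2 − 5).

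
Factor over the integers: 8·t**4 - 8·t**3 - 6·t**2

2·t**2·(2·t + 1)·(2·t - 3)

Pull out the common factor 2·t**2, then factor the remaining trinomial.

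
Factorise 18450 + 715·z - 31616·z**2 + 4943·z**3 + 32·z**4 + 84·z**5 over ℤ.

(2·z - 9)·(6·z - 5)·(7·z + 5)·(z**2 + 5·z + 82)

Among the possible rational roots, z = 5/6 is a root, giving the factor (6·z - 5) and quotient 14·z**4 + 17·z**3 + 838·z**2 - 4571·z - 3690.
Continuing, z = 9/2 is a root, giving the factor (2·z - 9) and quotient 7·z**3 + 40·z**2 + 599·z + 410.
Next, z = -5/7 is a root, so (7·z + 5) divides it; the quotient is z**2 + 5·z + 82.
The quadratic z**2 + 5·z + 82 has discriminant -303 < 0 and is irreducible over ℤ.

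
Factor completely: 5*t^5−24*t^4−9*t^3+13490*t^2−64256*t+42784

By the rational root theorem, t = 4/5 is a root, giving the factor (5*t−4) and quotient t^4−4*t^3−5*t^2+2694*t−10696.
Then t = 4 is a root, so (t−4) is a factor; dividing leaves t^3−5*t+2674.
Continuing, t = −14 is a root, giving the factor (t+14) and quotient t^2−14*t+191.
The quadratic t^2−14*t+191 has discriminant −568 < 0 and is irreducible over ℤ.

(5*t−4)*(t+14)*(t−4)*(t^2−14*t+191)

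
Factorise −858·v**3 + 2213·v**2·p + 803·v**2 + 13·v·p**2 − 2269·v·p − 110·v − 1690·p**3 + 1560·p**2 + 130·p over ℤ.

−(11·v − 13·p)·(6·v − 13·p − 1)·(13·v + 10·p − 10)

Group: 6·v·(−143·v**2 + 59·v·p + 110·v + 130·p**2 − 130·p) + (−13·p − 1)·(−143·v**2 + 59·v·p + 110·v + 130·p**2 − 130·p); both groups contain (−143·v**2 + 59·v·p + 110·v + 130·p**2 − 130·p), so (6·v − 13·p − 1) is a factor with cofactor −143·v**2 + 59·v·p + 110·v + 130·p**2 − 130·p.
The cofactor groups again: −143·v**2 + 59·v·p + 110·v + 130·p**2 − 130·p = −13·v·(11·v − 13·p) + (−10·p + 10)·(11·v − 13·p); both groups contain (11·v − 13·p), giving −(13·v + 10·p − 10)·(11·v − 13·p).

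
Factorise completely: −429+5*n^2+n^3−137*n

Trying the rational-root candidates, n = −3 is a root, so (n+3) divides it; the quotient is n^2+2*n−143.
The remaining quadratic factors as (n−11)(n+13).

(n+13)*(n+3)*(n−11)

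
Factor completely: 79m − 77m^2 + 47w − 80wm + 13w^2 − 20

Group: w(13w + 11m − 5) + (−7m + 4)(13w + 11m − 5); both groups contain (13w + 11m − 5).

(w − 7m + 4)(13w + 11m − 5)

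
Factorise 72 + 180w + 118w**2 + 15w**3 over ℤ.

Among the possible rational roots, w = −2/3 is a root, so (3w + 2) divides it; the quotient is 5w**2 + 36w + 36.
The remaining quadratic factors as (w + 6)(5w + 6).

(3w + 2)(5w + 6)(w + 6)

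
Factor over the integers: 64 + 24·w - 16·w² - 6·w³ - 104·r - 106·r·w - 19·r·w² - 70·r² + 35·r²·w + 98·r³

Group: 7·r·(14·r² + r·w - 2·r - 3·w² - 14·w - 16) + (2·w - 4)·(14·r² + r·w - 2·r - 3·w² - 14·w - 16); both groups contain (14·r² + r·w - 2·r - 3·w² - 14·w - 16), so (7·r + 2·w - 4) is a factor with cofactor 14·r² + r·w - 2·r - 3·w² - 14·w - 16.
The cofactor groups again: 14·r² + r·w - 2·r - 3·w² - 14·w - 16 = 7·r·(2·r + w + 2) + (-3·w - 8)·(2·r + w + 2); both groups contain (2·r + w + 2), giving (7·r - 3·w - 8)·(2·r + w + 2).

(2·r + w + 2)·(7·r + 2·w - 4)·(7·r - 3·w - 8)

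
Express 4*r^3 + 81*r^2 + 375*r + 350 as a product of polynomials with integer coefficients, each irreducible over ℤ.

Among the possible rational roots, r = -5 is a root, giving the factor (r + 5) and quotient 4*r^2 + 61*r + 70.
The remaining quadratic factors as (4*r + 5)(r + 14).

(4*r + 5)*(r + 14)*(r + 5)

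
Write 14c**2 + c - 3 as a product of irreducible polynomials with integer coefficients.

(2c + 1)(7c - 3)

Need a pair with product 14·(-3) = -42 and sum 1: that's -6 and 7.
Split the middle term: 14c**2 - 6c + 7c - 3 = 2c(7c - 3) + (7c - 3).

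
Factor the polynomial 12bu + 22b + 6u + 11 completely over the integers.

(2b + 1)(6u + 11)

Group as (12bu + 22b) + (6u + 11) = 2b(6u + 11) + (6u + 11).
Both groups share the factor (6u + 11).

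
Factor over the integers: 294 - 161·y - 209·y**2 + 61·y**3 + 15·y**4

(3·y - 7)·(5·y + 7)·(y + 6)·(y - 1)

Testing divisors of the constant over divisors of the leading coefficient, y = -6 is a root, giving the factor (y + 6) and quotient 15·y**3 - 29·y**2 - 35·y + 49.
Then y = -7/5 is a root, so (5·y + 7) divides it; the quotient is 3·y**2 - 10·y + 7.
The remaining quadratic factors as (3·y - 7)(y - 1).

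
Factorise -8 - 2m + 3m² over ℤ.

(3m + 4)(m - 2)

Need a pair with product 3·(-8) = -24 and sum -2: that's 4 and -6.
Split the middle term: 3m² + 4m - 6m - 8 = m(3m + 4) - 2(3m + 4).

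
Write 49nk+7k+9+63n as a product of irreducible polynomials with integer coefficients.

(7k+9)(7n+1)

Group as (49nk+63n) + (7k+9) = 7n(7k+9) + (7k+9).
Both groups share the factor (7k+9).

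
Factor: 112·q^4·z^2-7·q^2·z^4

7·q^2·z^2·(4·q+z)·(4·q-z)

Pull out the common factor 7·q^2·z^2; 16·q^2-z^2 is a difference of squares.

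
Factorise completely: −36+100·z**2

4·(5·z+3)·(5·z−3)

Pull out the common factor 4; 25·z**2−9 is a difference of squares.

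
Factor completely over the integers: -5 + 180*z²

Every term has a factor of 5. Then 36*z² - 1 = (6*z)² − (1)².

5*(6*z + 1)*(6*z - 1)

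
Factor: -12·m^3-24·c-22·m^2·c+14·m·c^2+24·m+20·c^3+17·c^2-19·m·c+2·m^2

-(m-c)·(2·m+4·c-3)·(6·m+5·c+8)

Group: m·(-12·m^2-34·m·c+2·m-20·c^2-17·c+24) - c·(-12·m^2-34·m·c+2·m-20·c^2-17·c+24); both groups contain (-12·m^2-34·m·c+2·m-20·c^2-17·c+24), so (m-c) is a factor with cofactor -12·m^2-34·m·c+2·m-20·c^2-17·c+24.
The cofactor groups again: -12·m^2-34·m·c+2·m-20·c^2-17·c+24 = -2·m·(6·m+5·c+8) + (-4·c+3)·(6·m+5·c+8); both groups contain (6·m+5·c+8), giving -(2·m+4·c-3)·(6·m+5·c+8).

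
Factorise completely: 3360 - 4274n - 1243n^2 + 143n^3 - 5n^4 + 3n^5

By the rational root theorem, n = 7 is a root, so (n - 7) is a factor; dividing leaves 3n^4 + 16n^3 + 255n^2 + 542n - 480.
Then n = -3 is a root, so (n + 3) divides it; the quotient is 3n^3 + 7n^2 + 234n - 160.
Continuing, n = 2/3 is a root, so (3n - 2) is a factor; dividing leaves n^2 + 3n + 80.
The quadratic n^2 + 3n + 80 has discriminant -311 < 0 and is irreducible over ℤ.

(3n - 2)(n + 3)(n - 7)(n^2 + 3n + 80)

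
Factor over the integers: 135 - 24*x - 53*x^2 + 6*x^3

(2*x - 3)*(3*x + 5)*(x - 9)

Among the possible rational roots, x = 9 is a root, giving the factor (x - 9) and quotient 6*x^2 + x - 15.
The remaining quadratic factors as (2*x - 3)(3*x + 5).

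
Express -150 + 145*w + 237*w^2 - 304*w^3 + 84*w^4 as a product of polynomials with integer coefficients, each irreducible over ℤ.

(2*w - 3)*(6*w - 5)*(7*w + 5)*(w - 2)

By the rational root theorem, w = -5/7 is a root, so (7*w + 5) divides it; the quotient is 12*w^3 - 52*w^2 + 71*w - 30.
Then w = 2 is a root, so (w - 2) divides it; the quotient is 12*w^2 - 28*w + 15.
The remaining quadratic factors as (6*w - 5)(2*w - 3).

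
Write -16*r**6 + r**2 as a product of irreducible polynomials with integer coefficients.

-r**2*(2*r + 1)*(2*r - 1)*(4*r**2 + 1)

Pull out the common factor r**2, leaving -16*r**4 + 1.
Recognize a difference of squares with the parts 1 and 4*r**2.
-4*r**2 + 1 is again a difference of squares: (-2*r + 1)*(2*r + 1).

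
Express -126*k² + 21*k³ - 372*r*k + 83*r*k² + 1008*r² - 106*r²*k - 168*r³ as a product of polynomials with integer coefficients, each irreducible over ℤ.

-(12*r - 7*k)*(14*r + 3*k)*(r + k - 6)

Group: r*(-168*r² + 62*r*k + 21*k²) + (k - 6)*(-168*r² + 62*r*k + 21*k²); both groups contain (-168*r² + 62*r*k + 21*k²), so (r + k - 6) is a factor with cofactor -168*r² + 62*r*k + 21*k².
The cofactor groups again: -168*r² + 62*r*k + 21*k² = -12*r*(14*r + 3*k) + 7*k*(14*r + 3*k); both groups contain (14*r + 3*k), giving -(12*r - 7*k)*(14*r + 3*k).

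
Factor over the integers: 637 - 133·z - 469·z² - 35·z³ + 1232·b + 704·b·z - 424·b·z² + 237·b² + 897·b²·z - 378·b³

-(14·b + z + 13)·(3·b - 5·z - 7)·(9·b - 7·z + 7)

Group: 9·b·(-42·b² + 67·b·z + 59·b + 5·z² + 72·z + 91) + (-7·z + 7)·(-42·b² + 67·b·z + 59·b + 5·z² + 72·z + 91); both groups contain (-42·b² + 67·b·z + 59·b + 5·z² + 72·z + 91), so (9·b - 7·z + 7) is a factor with cofactor -42·b² + 67·b·z + 59·b + 5·z² + 72·z + 91.
The cofactor groups again: -42·b² + 67·b·z + 59·b + 5·z² + 72·z + 91 = -3·b·(14·b + z + 13) + (5·z + 7)·(14·b + z + 13); both groups contain (14·b + z + 13), giving -(3·b - 5·z - 7)·(14·b + z + 13).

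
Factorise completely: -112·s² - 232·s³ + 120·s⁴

8·s²·(3·s - 7)·(5·s + 2)

Pull out the common factor 8·s², then factor the remaining trinomial.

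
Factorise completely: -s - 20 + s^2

Two integers with product -20 and sum -1 are -5 and 4.

(s + 4)(s - 5)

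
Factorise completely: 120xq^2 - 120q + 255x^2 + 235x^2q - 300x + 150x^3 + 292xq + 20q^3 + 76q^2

Group: 15x(10x^2 + 9xq + 25x + 2q^2 + 10q) + (10q - 12)(10x^2 + 9xq + 25x + 2q^2 + 10q); both groups contain (10x^2 + 9xq + 25x + 2q^2 + 10q), so (15x + 10q - 12) is a factor with cofactor 10x^2 + 9xq + 25x + 2q^2 + 10q.
The cofactor groups again: 10x^2 + 9xq + 25x + 2q^2 + 10q = 5x(2x + q + 5) + 2q(2x + q + 5); both groups contain (2x + q + 5), giving (5x + 2q)(2x + q + 5).

(15x + 10q - 12)(5x + 2q)(2x + q + 5)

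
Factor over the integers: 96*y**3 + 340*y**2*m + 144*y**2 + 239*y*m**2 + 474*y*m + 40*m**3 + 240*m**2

Group: 3*y*(32*y**2 + 28*y*m + 48*y + 5*m**2 + 30*m) + 8*m*(32*y**2 + 28*y*m + 48*y + 5*m**2 + 30*m); both groups contain (32*y**2 + 28*y*m + 48*y + 5*m**2 + 30*m), so (3*y + 8*m) is a factor with cofactor 32*y**2 + 28*y*m + 48*y + 5*m**2 + 30*m.
The cofactor groups again: 32*y**2 + 28*y*m + 48*y + 5*m**2 + 30*m = 4*y*(8*y + 5*m) + (m + 6)*(8*y + 5*m); both groups contain (8*y + 5*m), giving (4*y + m + 6)*(8*y + 5*m).

(8*y + 5*m)*(3*y + 8*m)*(4*y + m + 6)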